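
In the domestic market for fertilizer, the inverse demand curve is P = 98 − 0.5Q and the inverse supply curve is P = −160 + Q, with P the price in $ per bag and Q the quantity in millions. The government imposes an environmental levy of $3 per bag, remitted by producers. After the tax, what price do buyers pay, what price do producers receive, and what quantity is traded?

Buyers pay $13; producers receive $10; quantity = 170.

Rewrite in direct form: Qd = 196 − 2P and Qs = P + 160.
Before the tax: set 196 − 2P = P + 160 → P* = $12, Q* = 172.
With the tax collected from producers, supply shifts: Qs = (P − 3) + 160.
New equilibrium: buyers pay $13, producers receive $10, Q = 170. (Wedge: Pb − Ps = 3.)
The less price-elastic side of the market bears the larger share of a per-unit tax.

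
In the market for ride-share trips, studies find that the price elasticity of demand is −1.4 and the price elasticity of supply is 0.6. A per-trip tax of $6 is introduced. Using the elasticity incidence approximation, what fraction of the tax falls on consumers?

Consumers' share ≈ 0.3.

Incidence ratio: consumers' share ≈ εs / (εs + |εd|) = 0.6 / (0.6 + 1.4) = 0.3.
Supply is the less elastic side, so consumers bear the smaller share.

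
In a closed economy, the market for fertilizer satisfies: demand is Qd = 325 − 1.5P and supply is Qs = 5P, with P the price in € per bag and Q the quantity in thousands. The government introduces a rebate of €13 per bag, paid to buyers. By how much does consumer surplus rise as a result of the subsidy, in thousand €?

Consumer surplus rises by €2575 thousand.

Before the subsidy: set 325 − 1.5P = 5P → P* = €50, Q* = 250.
With a per-unit subsidy paid to buyers, each effectively pays P − 13, so demand becomes Qd = 325 − 1.5(P − 13).
Solving gives Q = 265 with buyers paying €40 and suppliers receiving €53 (the €13 wedge).
ΔCS is the trapezoid between Q = 265 and Q = 250 of height €10: ½ · (250 + 265) · 10 = €2575.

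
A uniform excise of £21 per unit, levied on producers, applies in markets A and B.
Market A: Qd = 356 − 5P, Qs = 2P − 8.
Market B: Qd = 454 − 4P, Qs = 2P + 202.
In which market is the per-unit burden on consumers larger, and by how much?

Market A: pre-tax P* = £52, Q* = 96; post-tax Q = 66; per-unit burden on consumers = £6.
Market B: pre-tax P* = £42, Q* = 286; post-tax Q = 258; per-unit burden on consumers = £7.
Difference: £6 vs £7 → market B is larger by £1.

Market B, by £1.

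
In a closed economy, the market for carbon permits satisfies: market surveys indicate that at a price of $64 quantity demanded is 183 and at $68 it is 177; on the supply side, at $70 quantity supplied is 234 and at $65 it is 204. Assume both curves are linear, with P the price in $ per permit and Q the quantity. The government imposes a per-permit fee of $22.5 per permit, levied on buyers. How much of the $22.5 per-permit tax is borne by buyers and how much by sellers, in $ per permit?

Demand slope: (177 − 183)/(68 − 64) = -1.5, so Qd = 279 − 1.5P.
Supply slope: (204 − 234)/(65 − 70) = 6, so Qs = 6P − 186.
Without the tax, 279 − 1.5P = 6P − 186 gives 7.5P = 465, so P* = $62 and Q* = 186.
With the tax collected from buyers, demand (in seller-price terms) shifts: Qd = 279 − 1.5(P + 22.5).
New equilibrium: buyers pay $80, sellers receive $57.5, Q = 159. (Wedge: Pb − Ps = 22.5.)
Burden on buyers: $18; on sellers: $4.5. (They sum to $22.5.)

Buyers bear $18 per permit; sellers bear $4.5 per permit.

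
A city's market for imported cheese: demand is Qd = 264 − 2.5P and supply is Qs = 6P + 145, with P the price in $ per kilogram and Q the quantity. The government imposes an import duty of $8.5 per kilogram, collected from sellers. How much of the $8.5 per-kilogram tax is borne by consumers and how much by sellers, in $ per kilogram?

Before the tax: set 264 − 2.5P = 6P + 145 → P* = $14, Q* = 229.
With the tax collected from sellers, supply shifts: Qs = 6(P − 8.5) + 145.
New equilibrium: consumers pay $20, sellers receive $11.5, Q = 214. (Wedge: Pb − Ps = 8.5.)
Burden on consumers: $6; on sellers: $2.5. (They sum to $8.5.)

Consumers bear $6 per kilogram; sellers bear $2.5 per kilogram.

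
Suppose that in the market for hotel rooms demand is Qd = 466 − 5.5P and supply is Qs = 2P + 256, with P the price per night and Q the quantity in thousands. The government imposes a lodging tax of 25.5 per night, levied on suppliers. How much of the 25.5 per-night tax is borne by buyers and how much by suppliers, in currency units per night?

Before the tax: set 466 − 5.5P = 2P + 256 → P* = 28, Q* = 312.
With the tax collected from suppliers, supply shifts: Qs = 2(P − 25.5) + 256.
New equilibrium: buyers pay 34.8, suppliers receive 9.3, Q = 274.6. (Wedge: Pb − Ps = 25.5.)
Burden on buyers: 6.8; on suppliers: 18.7. (They sum to 25.5.)

Buyers bear 6.8 per night; suppliers bear 18.7 per night.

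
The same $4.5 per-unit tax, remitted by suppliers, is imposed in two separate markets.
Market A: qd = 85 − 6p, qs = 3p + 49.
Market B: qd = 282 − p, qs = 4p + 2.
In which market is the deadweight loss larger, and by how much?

Market A: pre-tax p* = $4, q* = 61; post-tax q = 52; deadweight loss = $20.25.
Market B: pre-tax p* = $56, q* = 226; post-tax q = 222.4; deadweight loss = $8.1.
Difference: $20.25 vs $8.1 → market A is larger by $12.15.

Market A, by $12.15.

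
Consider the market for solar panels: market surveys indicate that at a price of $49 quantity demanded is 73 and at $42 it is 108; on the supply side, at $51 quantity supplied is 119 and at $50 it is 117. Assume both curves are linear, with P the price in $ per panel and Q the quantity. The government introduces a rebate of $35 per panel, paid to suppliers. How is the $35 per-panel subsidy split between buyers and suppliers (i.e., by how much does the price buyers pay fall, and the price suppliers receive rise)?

Demand slope: (108 − 73)/(42 − 49) = -5, so Qd = 318 − 5P.
Supply slope: (117 − 119)/(50 − 51) = 2, so Qs = 2P + 17.
Without the subsidy, 318 − 5P = 2P + 17 gives 7P = 301, so P* = $43 and Q* = 103.
With a per-unit subsidy paid to suppliers, each receives P + 35 per unit sold, so supply becomes Qs = 2(P + 35) + 17.
New equilibrium: buyers pay $33, suppliers receive $68, Q = 153. (Wedge: Pb − Ps = −35.)
Gain to buyers: $10; to suppliers: $25. (They sum to $35.)

Buyers gain $10 per panel; suppliers gain $25 per panel.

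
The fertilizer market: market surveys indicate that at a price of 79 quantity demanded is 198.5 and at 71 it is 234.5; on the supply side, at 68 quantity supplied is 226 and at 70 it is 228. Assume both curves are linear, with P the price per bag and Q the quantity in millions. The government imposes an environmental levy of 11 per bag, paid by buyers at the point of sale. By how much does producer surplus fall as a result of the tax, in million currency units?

Producer surplus falls by 2029.5 million.

Demand slope: (234.5 − 198.5)/(71 − 79) = -4.5, so Qd = 554 − 4.5P.
Supply slope: (228 − 226)/(70 − 68) = 1, so Qs = P + 158.
Without the tax, 554 − 4.5P = P + 158 gives 5.5P = 396, so P* = 72 and Q* = 230.
With the tax collected from buyers, demand (in seller-price terms) shifts: Qd = 554 − 4.5(P + 11).
New equilibrium: buyers pay 74, suppliers receive 63, Q = 221. (Wedge: Pb − Ps = 11.)
ΔPS is the trapezoid between Q = 221 and Q = 230 of height 9: ½ · (230 + 221) · 9 = 2029.5.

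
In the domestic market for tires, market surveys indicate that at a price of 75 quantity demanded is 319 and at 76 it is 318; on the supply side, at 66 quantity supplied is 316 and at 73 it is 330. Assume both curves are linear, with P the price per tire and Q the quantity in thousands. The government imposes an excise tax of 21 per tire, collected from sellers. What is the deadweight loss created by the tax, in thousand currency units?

Demand slope: (318 − 319)/(76 − 75) = -1, so Qd = 394 − P.
Supply slope: (330 − 316)/(73 − 66) = 2, so Qs = 2P + 184.
Before the tax: set 394 − P = 2P + 184 → P* = 70, Q* = 324.
With the tax collected from sellers, supply shifts: Qs = 2(P − 21) + 184.
Solving gives Q = 310 with consumers paying 84 and sellers receiving 63 (the 21 wedge).
Quantity falls by |ΔQ| = |324 − 310| = 14.
DWL = ½ · t · |ΔQ| = ½ · 21 · 14 = 147.

Deadweight loss = 147 thousand.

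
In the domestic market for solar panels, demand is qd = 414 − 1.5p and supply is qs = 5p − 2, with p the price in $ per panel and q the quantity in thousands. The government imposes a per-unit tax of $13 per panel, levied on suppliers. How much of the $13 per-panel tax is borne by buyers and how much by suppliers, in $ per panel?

Before the tax: set 414 − 1.5p = 5p − 2 → p* = $64, q* = 318.
With the tax collected from suppliers, supply shifts: qs = 5(p − 13) − 2.
Solving gives q = 303 with buyers paying $74 and suppliers receiving $61 (the $13 wedge).
Burden on buyers: $10; on suppliers: $3. (They sum to $13.)

Buyers bear $10 per panel; suppliers bear $3 per panel.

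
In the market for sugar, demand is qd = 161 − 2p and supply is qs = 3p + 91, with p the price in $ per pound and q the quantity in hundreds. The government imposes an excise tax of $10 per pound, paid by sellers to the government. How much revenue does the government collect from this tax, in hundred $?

Tax revenue = $1210 hundred.

Without the tax, 161 − 2p = 3p + 91 gives 5p = 70, so p* = $14 and q* = 133.
With the tax collected from sellers, supply shifts: qs = 3(p − 10) + 91.
Solving gives q = 121 with buyers paying $20 and sellers receiving $10 (the $10 wedge).
Revenue = t · Q = 10 · 121 = $1210.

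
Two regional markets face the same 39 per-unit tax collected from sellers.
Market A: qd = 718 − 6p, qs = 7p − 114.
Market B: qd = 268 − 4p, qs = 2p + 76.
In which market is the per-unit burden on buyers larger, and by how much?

Market A: pre-tax p* = 64, q* = 334; post-tax q = 208; per-unit burden on buyers = 21.
Market B: pre-tax p* = 32, q* = 140; post-tax q = 88; per-unit burden on buyers = 13.
Difference: 21 vs 13 → market A is larger by 8.

Market A, by 8.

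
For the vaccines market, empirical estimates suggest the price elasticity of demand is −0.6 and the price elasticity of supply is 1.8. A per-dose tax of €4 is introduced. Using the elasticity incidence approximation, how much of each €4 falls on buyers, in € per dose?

Incidence ratio: buyers' share ≈ εs / (εs + |εd|) = 1.8 / (1.8 + 0.6) = 0.75.
So buyers bear ≈ 0.75 × €4 = €3; sellers bear €1.

Buyers bear ≈ €3 per dose.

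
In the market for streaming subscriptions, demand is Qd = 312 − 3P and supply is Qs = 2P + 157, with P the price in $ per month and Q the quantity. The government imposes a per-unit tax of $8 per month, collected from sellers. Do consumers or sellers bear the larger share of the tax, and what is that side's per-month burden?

Sellers bear the larger share: $4.8 per month.

Before the tax: set 312 − 3P = 2P + 157 → P* = $31, Q* = 219.
With the tax collected from sellers, supply shifts: Qs = 2(P − 8) + 157.
Solving gives Q = 209.4 with consumers paying $34.2 and sellers receiving $26.2 (the $8 wedge).
Per-month burden: consumers $3.2, sellers $4.8.
Sellers take the larger share because supply is less price-elastic here (demand slope 3 vs supply slope 2).
The less price-elastic side of the market bears the larger share of a per-unit tax.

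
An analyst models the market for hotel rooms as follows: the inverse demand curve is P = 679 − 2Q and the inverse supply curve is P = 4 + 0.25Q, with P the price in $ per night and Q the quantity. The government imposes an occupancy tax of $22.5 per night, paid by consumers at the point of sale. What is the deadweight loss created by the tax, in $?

Rewrite in direct form: Qd = 339.5 − 0.5P and Qs = 4P − 16.
Before the tax: set 339.5 − 0.5P = 4P − 16 → P* = $79, Q* = 300.
With the tax collected from consumers, demand (in seller-price terms) shifts: Qd = 339.5 − 0.5(P + 22.5).
New equilibrium: consumers pay $99, suppliers receive $76.5, Q = 290. (Wedge: Pb − Ps = 22.5.)
Quantity falls by |ΔQ| = |300 − 290| = 10.
DWL = ½ · t · |ΔQ| = ½ · 22.5 · 10 = $112.5.

Deadweight loss = $112.5.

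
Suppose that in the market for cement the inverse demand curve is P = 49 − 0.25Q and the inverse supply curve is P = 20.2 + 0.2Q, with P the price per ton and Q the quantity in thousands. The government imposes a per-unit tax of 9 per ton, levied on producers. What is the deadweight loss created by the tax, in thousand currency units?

Rewrite in direct form: Qd = 196 − 4P and Qs = 5P − 101.
Before the tax: set 196 − 4P = 5P − 101 → P* = 33, Q* = 64.
With the tax collected from producers, supply shifts: Qs = 5(P − 9) − 101.
Solving gives Q = 44 with consumers paying 38 and producers receiving 29 (the 9 wedge).
Quantity falls by |ΔQ| = |64 − 44| = 20.
DWL = ½ · t · |ΔQ| = ½ · 9 · 20 = 90.

Deadweight loss = 90 thousand.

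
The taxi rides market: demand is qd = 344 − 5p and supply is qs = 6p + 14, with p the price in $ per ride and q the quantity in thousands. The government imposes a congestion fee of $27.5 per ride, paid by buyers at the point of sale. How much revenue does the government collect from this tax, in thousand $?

Without the tax, 344 − 5p = 6p + 14 gives 11p = 330, so p* = $30 and q* = 194.
With the tax collected from buyers, demand (in seller-price terms) shifts: qd = 344 − 5(p + 27.5).
New equilibrium: buyers pay $45, sellers receive $17.5, q = 119. (Wedge: pb − ps = 27.5.)
Revenue = t · Q = 27.5 · 119 = $3272.5.

Tax revenue = $3272.5 thousand.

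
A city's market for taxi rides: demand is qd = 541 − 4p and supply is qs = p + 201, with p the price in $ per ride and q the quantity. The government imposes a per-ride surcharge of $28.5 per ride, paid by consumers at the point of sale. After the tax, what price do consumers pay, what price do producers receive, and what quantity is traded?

Consumers pay $73.7; producers receive $45.2; quantity = 246.2.

Without the tax, 541 − 4p = p + 201 gives 5p = 340, so p* = $68 and q* = 269.
With the tax collected from consumers, demand (in seller-price terms) shifts: qd = 541 − 4(p + 28.5).
Solving gives q = 246.2 with consumers paying $73.7 and producers receiving $45.2 (the $28.5 wedge).
The less price-elastic side of the market bears the larger share of a per-unit tax.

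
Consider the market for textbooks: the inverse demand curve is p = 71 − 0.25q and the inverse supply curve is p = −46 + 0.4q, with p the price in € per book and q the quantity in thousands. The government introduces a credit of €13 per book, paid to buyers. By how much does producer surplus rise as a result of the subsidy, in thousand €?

Producer surplus rises by €1520 thousand.

Rewrite in direct form: qd = 284 − 4p and qs = 2.5p + 115.
Without the subsidy, 284 − 4p = 2.5p + 115 gives 6.5p = 169, so p* = €26 and q* = 180.
With a per-unit subsidy paid to buyers, each effectively pays p − 13, so demand becomes qd = 284 − 4(p − 13).
New equilibrium: buyers pay €21, producers receive €34, q = 200. (Wedge: pb − ps = −13.)
ΔPS is the trapezoid between Q = 200 and Q = 180 of height €8: ½ · (180 + 200) · 8 = €1520.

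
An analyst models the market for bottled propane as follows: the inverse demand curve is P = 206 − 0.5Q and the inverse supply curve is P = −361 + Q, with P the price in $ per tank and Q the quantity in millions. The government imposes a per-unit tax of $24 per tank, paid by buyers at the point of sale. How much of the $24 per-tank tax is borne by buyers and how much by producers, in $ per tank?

Inverting to Q(P) form: Qd = 412 − 2P; Qs = P + 361.
Before the tax: set 412 − 2P = P + 361 → P* = $17, Q* = 378.
With the tax collected from buyers, demand (in seller-price terms) shifts: Qd = 412 − 2(P + 24).
New equilibrium: buyers pay $25, producers receive $1, Q = 362. (Wedge: Pb − Ps = 24.)
Burden on buyers: $8; on producers: $16. (They sum to $24.)

Buyers bear $8 per tank; producers bear $16 per tank.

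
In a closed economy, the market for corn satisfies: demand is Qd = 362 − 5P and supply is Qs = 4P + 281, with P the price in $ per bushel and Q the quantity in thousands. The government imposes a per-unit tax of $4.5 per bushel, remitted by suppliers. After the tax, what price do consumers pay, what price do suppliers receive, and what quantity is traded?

Consumers pay $11; suppliers receive $6.5; quantity = 307.

Before the tax: set 362 − 5P = 4P + 281 → P* = $9, Q* = 317.
With the tax collected from suppliers, supply shifts: Qs = 4(P − 4.5) + 281.
Solving gives Q = 307 with consumers paying $11 and suppliers receiving $6.5 (the $4.5 wedge).
The less price-elastic side of the market bears the larger share of a per-unit tax.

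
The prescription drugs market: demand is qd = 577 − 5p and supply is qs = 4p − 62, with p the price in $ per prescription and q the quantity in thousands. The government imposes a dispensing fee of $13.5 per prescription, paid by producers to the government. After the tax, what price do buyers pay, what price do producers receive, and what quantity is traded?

Buyers pay $77; producers receive $63.5; quantity = 192.

Without the tax, 577 − 5p = 4p − 62 gives 9p = 639, so p* = $71 and q* = 222.
With the tax collected from producers, supply shifts: qs = 4(p − 13.5) − 62.
Solving gives q = 192 with buyers paying $77 and producers receiving $63.5 (the $13.5 wedge).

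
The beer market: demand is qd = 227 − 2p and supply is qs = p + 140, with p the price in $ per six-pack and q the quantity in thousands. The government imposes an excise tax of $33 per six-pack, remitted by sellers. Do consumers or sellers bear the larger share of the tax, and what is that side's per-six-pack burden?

Sellers bear the larger share: $22 per six-pack.

Before the tax: set 227 − 2p = p + 140 → p* = $29, q* = 169.
With the tax collected from sellers, supply shifts: qs = (p − 33) + 140.
New equilibrium: consumers pay $40, sellers receive $7, q = 147. (Wedge: pb − ps = 33.)
Per-six-pack burden: consumers $11, sellers $22.
Sellers take the larger share because supply is less price-elastic here (demand slope 2 vs supply slope 1).
The less price-elastic side of the market bears the larger share of a per-unit tax.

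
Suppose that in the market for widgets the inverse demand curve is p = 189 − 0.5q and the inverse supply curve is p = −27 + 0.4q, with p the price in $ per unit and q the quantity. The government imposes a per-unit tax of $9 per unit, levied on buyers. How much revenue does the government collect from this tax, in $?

Rewrite in direct form: qd = 378 − 2p and qs = 2.5p + 67.5.
Before the tax: set 378 − 2p = 2.5p + 67.5 → p* = $69, q* = 240.
With the tax collected from buyers, demand (in seller-price terms) shifts: qd = 378 − 2(p + 9).
New equilibrium: buyers pay $74, producers receive $65, q = 230. (Wedge: pb − ps = 9.)
Revenue = t · Q = 9 · 230 = $2070.

Tax revenue = $2070.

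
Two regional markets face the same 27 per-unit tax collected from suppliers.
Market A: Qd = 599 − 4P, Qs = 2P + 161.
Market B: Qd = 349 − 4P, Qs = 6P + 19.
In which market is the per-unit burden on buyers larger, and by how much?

Market A: pre-tax P* = 73, Q* = 307; post-tax Q = 271; per-unit burden on buyers = 9.
Market B: pre-tax P* = 33, Q* = 217; post-tax Q = 152.2; per-unit burden on buyers = 16.2.
Difference: 9 vs 16.2 → market B is larger by 7.2.

Market B, by 7.2.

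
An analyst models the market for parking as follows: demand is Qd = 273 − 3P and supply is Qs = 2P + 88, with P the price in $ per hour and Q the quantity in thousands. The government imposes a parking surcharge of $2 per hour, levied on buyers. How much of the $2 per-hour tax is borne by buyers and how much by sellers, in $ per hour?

Buyers bear $0.8 per hour; sellers bear $1.2 per hour.

Before the tax: set 273 − 3P = 2P + 88 → P* = $37, Q* = 162.
With the tax collected from buyers, demand (in seller-price terms) shifts: Qd = 273 − 3(P + 2).
Solving gives Q = 159.6 with buyers paying $37.8 and sellers receiving $35.8 (the $2 wedge).
Burden on buyers: $0.8; on sellers: $1.2. (They sum to $2.)
The less price-elastic side of the market bears the larger share of a per-unit tax.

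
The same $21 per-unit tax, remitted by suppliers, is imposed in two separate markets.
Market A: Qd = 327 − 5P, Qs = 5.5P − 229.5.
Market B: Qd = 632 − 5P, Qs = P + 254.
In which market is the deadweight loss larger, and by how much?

Market A: pre-tax P* = $53, Q* = 62; post-tax Q = 7; deadweight loss = $577.5.
Market B: pre-tax P* = $63, Q* = 317; post-tax Q = 299.5; deadweight loss = $183.75.
Difference: $577.5 vs $183.75 → market A is larger by $393.75.

Market A, by $393.75.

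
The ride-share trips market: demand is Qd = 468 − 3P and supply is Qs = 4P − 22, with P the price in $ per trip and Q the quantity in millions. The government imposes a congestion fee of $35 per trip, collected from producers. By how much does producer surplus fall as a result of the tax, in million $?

Without the tax, 468 − 3P = 4P − 22 gives 7P = 490, so P* = $70 and Q* = 258.
With the tax collected from producers, supply shifts: Qs = 4(P − 35) − 22.
New equilibrium: consumers pay $90, producers receive $55, Q = 198. (Wedge: Pb − Ps = 35.)
ΔPS is the trapezoid between Q = 198 and Q = 258 of height $15: ½ · (258 + 198) · 15 = $3420.

Producer surplus falls by $3420 million.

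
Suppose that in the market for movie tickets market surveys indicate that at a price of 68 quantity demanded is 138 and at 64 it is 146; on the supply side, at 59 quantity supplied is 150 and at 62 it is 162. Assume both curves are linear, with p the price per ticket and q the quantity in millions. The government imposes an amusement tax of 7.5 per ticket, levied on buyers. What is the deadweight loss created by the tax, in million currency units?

Demand slope: (146 − 138)/(64 − 68) = -2, so qd = 274 − 2p.
Supply slope: (162 − 150)/(62 − 59) = 4, so qs = 4p − 86.
Without the tax, 274 − 2p = 4p − 86 gives 6p = 360, so p* = 60 and q* = 154.
With the tax collected from buyers, demand (in seller-price terms) shifts: qd = 274 − 2(p + 7.5).
New equilibrium: buyers pay 65, suppliers receive 57.5, q = 144. (Wedge: pb − ps = 7.5.)
Quantity falls by |ΔQ| = |154 − 144| = 10.
DWL = ½ · t · |ΔQ| = ½ · 7.5 · 10 = 37.5.

Deadweight loss = 37.5 million.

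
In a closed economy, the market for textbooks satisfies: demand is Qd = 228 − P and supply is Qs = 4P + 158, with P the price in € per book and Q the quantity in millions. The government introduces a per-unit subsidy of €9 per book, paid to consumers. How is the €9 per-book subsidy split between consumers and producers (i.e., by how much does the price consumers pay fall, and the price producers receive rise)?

Without the subsidy, 228 − P = 4P + 158 gives 5P = 70, so P* = €14 and Q* = 214.
With a per-unit subsidy paid to consumers, each effectively pays P − 9, so demand becomes Qd = 228 − (P − 9).
New equilibrium: consumers pay €6.8, producers receive €15.8, Q = 221.2. (Wedge: Pb − Ps = −9.)
Gain to consumers: €7.2; to producers: €1.8. (They sum to €9.)

Consumers gain €7.2 per book; producers gain €1.8 per book.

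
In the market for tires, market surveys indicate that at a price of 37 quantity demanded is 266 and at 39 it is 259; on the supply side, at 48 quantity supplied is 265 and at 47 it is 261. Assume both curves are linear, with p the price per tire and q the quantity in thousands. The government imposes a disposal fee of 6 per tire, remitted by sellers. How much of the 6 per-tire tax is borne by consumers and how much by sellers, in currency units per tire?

Consumers bear 3.2 per tire; sellers bear 2.8 per tire.

Demand slope: (259 − 266)/(39 − 37) = -3.5, so qd = 395.5 − 3.5p.
Supply slope: (261 − 265)/(47 − 48) = 4, so qs = 4p + 73.
Before the tax: set 395.5 − 3.5p = 4p + 73 → p* = 43, q* = 245.
With the tax collected from sellers, supply shifts: qs = 4(p − 6) + 73.
Solving gives q = 233.8 with consumers paying 46.2 and sellers receiving 40.2 (the 6 wedge).
Burden on consumers: 3.2; on sellers: 2.8. (They sum to 6.)
The less price-elastic side of the market bears the larger share of a per-unit tax.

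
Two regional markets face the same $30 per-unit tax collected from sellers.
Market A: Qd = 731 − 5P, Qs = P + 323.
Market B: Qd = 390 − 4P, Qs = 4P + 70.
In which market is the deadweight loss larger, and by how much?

Market A: pre-tax P* = $68, Q* = 391; post-tax Q = 366; deadweight loss = $375.
Market B: pre-tax P* = $40, Q* = 230; post-tax Q = 170; deadweight loss = $900.
Difference: $375 vs $900 → market B is larger by $525.

Market B, by $525.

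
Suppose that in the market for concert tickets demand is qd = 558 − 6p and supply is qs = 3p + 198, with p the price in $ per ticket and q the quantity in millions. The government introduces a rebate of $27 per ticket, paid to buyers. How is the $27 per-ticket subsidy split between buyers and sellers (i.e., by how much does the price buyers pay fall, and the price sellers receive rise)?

Before the subsidy: set 558 − 6p = 3p + 198 → p* = $40, q* = 318.
With a per-unit subsidy paid to buyers, each effectively pays p − 27, so demand becomes qd = 558 − 6(p − 27).
Solving gives q = 372 with buyers paying $31 and sellers receiving $58 (the $27 wedge).
Gain to buyers: $9; to sellers: $18. (They sum to $27.)

Buyers gain $9 per ticket; sellers gain $18 per ticket.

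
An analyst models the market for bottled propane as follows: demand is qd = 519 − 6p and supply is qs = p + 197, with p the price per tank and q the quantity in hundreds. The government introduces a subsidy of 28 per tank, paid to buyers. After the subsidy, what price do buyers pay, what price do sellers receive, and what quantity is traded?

Before the subsidy: set 519 − 6p = p + 197 → p* = 46, q* = 243.
With a per-unit subsidy paid to buyers, each effectively pays p − 28, so demand becomes qd = 519 − 6(p − 28).
New equilibrium: buyers pay 42, sellers receive 70, q = 267. (Wedge: pb − ps = −28.)

Buyers pay 42; sellers receive 70; quantity = 267.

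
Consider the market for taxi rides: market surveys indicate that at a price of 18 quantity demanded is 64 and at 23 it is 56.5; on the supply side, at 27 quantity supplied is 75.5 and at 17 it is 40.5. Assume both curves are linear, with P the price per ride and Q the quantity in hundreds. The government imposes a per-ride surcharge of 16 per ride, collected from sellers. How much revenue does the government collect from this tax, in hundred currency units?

Demand slope: (56.5 − 64)/(23 − 18) = -1.5, so Qd = 91 − 1.5P.
Supply slope: (40.5 − 75.5)/(17 − 27) = 3.5, so Qs = 3.5P − 19.
Before the tax: set 91 − 1.5P = 3.5P − 19 → P* = 22, Q* = 58.
With the tax collected from sellers, supply shifts: Qs = 3.5(P − 16) − 19.
New equilibrium: consumers pay 33.2, sellers receive 17.2, Q = 41.2. (Wedge: Pb − Ps = 16.)
Revenue = t · Q = 16 · 41.2 = 659.2.

Tax revenue = 659.2 hundred.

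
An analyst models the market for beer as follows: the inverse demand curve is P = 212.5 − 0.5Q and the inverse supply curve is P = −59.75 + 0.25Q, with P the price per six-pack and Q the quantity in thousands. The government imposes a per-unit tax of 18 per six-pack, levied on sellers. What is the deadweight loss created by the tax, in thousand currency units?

Deadweight loss = 216 thousand.

Inverting to Q(P) form: Qd = 425 − 2P; Qs = 4P + 239.
Without the tax, 425 − 2P = 4P + 239 gives 6P = 186, so P* = 31 and Q* = 363.
With the tax collected from sellers, supply shifts: Qs = 4(P − 18) + 239.
New equilibrium: buyers pay 43, sellers receive 25, Q = 339. (Wedge: Pb − Ps = 18.)
Quantity falls by |ΔQ| = |363 − 339| = 24.
DWL = ½ · t · |ΔQ| = ½ · 18 · 24 = 216.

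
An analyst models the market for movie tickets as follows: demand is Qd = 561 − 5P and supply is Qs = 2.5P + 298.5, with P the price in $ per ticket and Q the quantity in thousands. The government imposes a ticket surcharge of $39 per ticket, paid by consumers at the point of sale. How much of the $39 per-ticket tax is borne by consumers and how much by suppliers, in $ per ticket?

Before the tax: set 561 − 5P = 2.5P + 298.5 → P* = $35, Q* = 386.
With the tax collected from consumers, demand (in seller-price terms) shifts: Qd = 561 − 5(P + 39).
New equilibrium: consumers pay $48, suppliers receive $9, Q = 321. (Wedge: Pb − Ps = 39.)
Burden on consumers: $13; on suppliers: $26. (They sum to $39.)

Consumers bear $13 per ticket; suppliers bear $26 per ticket.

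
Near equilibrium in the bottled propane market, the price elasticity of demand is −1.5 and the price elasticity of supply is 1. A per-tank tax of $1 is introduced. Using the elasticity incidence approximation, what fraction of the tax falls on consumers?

Incidence ratio: consumers' share ≈ εs / (εs + |εd|) = 1 / (1 + 1.5) = 0.4.
Supply is the less elastic side, so consumers bear the smaller share.

Consumers' share ≈ 0.4.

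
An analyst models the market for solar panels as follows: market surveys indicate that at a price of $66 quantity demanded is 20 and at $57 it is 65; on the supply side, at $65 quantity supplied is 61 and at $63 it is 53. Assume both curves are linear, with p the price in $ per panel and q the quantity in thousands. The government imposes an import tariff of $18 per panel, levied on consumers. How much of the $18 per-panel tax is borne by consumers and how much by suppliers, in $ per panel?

Demand slope: (65 − 20)/(57 − 66) = -5, so qd = 350 − 5p.
Supply slope: (53 − 61)/(63 − 65) = 4, so qs = 4p − 199.
Without the tax, 350 − 5p = 4p − 199 gives 9p = 549, so p* = $61 and q* = 45.
With the tax collected from consumers, demand (in seller-price terms) shifts: qd = 350 − 5(p + 18).
Solving gives q = 5 with consumers paying $69 and suppliers receiving $51 (the $18 wedge).
Burden on consumers: $8; on suppliers: $10. (They sum to $18.)
The less price-elastic side of the market bears the larger share of a per-unit tax.

Consumers bear $8 per panel; suppliers bear $10 per panel.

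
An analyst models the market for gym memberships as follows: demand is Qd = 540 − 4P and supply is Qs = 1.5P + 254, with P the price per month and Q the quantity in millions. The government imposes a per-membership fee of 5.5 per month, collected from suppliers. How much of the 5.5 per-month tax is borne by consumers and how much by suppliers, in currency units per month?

Consumers bear 1.5 per month; suppliers bear 4 per month.

Without the tax, 540 − 4P = 1.5P + 254 gives 5.5P = 286, so P* = 52 and Q* = 332.
With the tax collected from suppliers, supply shifts: Qs = 1.5(P − 5.5) + 254.
New equilibrium: consumers pay 53.5, suppliers receive 48, Q = 326. (Wedge: Pb − Ps = 5.5.)
Burden on consumers: 1.5; on suppliers: 4. (They sum to 5.5.)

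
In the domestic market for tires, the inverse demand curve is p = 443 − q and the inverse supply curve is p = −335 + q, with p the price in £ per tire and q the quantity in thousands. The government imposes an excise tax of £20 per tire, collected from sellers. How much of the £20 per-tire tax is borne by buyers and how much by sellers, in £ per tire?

Rewrite in direct form: qd = 443 − p and qs = p + 335.
Before the tax: set 443 − p = p + 335 → p* = £54, q* = 389.
With the tax collected from sellers, supply shifts: qs = (p − 20) + 335.
New equilibrium: buyers pay £64, sellers receive £44, q = 379. (Wedge: pb − ps = 20.)
Burden on buyers: £10; on sellers: £10. (They sum to £20.)

Buyers bear £10 per tire; sellers bear £10 per tire.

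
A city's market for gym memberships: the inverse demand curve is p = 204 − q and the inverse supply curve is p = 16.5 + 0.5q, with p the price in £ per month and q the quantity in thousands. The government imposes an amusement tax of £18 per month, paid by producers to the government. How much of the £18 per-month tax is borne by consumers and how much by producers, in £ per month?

Consumers bear £12 per month; producers bear £6 per month.

Inverting to q(p) form: qd = 204 − p; qs = 2p − 33.
Before the tax: set 204 − p = 2p − 33 → p* = £79, q* = 125.
With the tax collected from producers, supply shifts: qs = 2(p − 18) − 33.
New equilibrium: consumers pay £91, producers receive £73, q = 113. (Wedge: pb − ps = 18.)
Burden on consumers: £12; on producers: £6. (They sum to £18.)
The less price-elastic side of the market bears the larger share of a per-unit tax.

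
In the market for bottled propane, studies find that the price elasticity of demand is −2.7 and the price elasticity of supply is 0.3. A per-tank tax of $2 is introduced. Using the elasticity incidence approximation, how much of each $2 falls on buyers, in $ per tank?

Buyers bear ≈ $0.2 per tank.

Incidence ratio: buyers' share ≈ εs / (εs + |εd|) = 0.3 / (0.3 + 2.7) = 0.1.
So buyers bear ≈ 0.1 × $2 = $0.2; producers bear $1.8.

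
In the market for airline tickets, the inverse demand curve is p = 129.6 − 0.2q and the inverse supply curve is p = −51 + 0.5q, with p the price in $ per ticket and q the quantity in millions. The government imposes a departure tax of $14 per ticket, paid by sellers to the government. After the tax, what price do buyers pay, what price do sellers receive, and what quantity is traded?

Buyers pay $82; sellers receive $68; quantity = 238.

Rewrite in direct form: qd = 648 − 5p and qs = 2p + 102.
Without the tax, 648 − 5p = 2p + 102 gives 7p = 546, so p* = $78 and q* = 258.
With the tax collected from sellers, supply shifts: qs = 2(p − 14) + 102.
Solving gives q = 238 with buyers paying $82 and sellers receiving $68 (the $14 wedge).
The less price-elastic side of the market bears the larger share of a per-unit tax.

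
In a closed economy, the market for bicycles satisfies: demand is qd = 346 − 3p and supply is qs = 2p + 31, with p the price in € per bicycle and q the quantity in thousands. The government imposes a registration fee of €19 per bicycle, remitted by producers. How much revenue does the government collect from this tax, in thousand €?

Without the tax, 346 − 3p = 2p + 31 gives 5p = 315, so p* = €63 and q* = 157.
With the tax collected from producers, supply shifts: qs = 2(p − 19) + 31.
Solving gives q = 134.2 with consumers paying €70.6 and producers receiving €51.6 (the €19 wedge).
Revenue = t · Q = 19 · 134.2 = €2549.8.

Tax revenue = €2549.8 thousand.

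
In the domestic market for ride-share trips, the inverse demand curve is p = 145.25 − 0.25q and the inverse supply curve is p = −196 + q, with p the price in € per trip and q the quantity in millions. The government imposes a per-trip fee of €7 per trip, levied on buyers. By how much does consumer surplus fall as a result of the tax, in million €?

Consumer surplus falls by €378.28 million.

Inverting to q(p) form: qd = 581 − 4p; qs = p + 196.
Without the tax, 581 − 4p = p + 196 gives 5p = 385, so p* = €77 and q* = 273.
With the tax collected from buyers, demand (in seller-price terms) shifts: qd = 581 − 4(p + 7).
New equilibrium: buyers pay €78.4, sellers receive €71.4, q = 267.4. (Wedge: pb − ps = 7.)
ΔCS is the trapezoid between Q = 267.4 and Q = 273 of height €1.4: ½ · (273 + 267.4) · 1.4 = €378.28.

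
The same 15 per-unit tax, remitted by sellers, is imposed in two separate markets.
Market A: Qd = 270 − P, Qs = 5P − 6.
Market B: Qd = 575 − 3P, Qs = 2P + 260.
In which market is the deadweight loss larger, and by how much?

Market B, by 41.25.

Market A: pre-tax P* = 46, Q* = 224; post-tax Q = 211.5; deadweight loss = 93.75.
Market B: pre-tax P* = 63, Q* = 386; post-tax Q = 368; deadweight loss = 135.
Difference: 93.75 vs 135 → market B is larger by 41.25.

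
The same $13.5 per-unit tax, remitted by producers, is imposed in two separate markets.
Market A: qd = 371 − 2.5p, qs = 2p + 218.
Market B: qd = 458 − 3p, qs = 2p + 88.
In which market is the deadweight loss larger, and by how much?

Market A: pre-tax p* = $34, q* = 286; post-tax q = 271; deadweight loss = $101.25.
Market B: pre-tax p* = $74, q* = 236; post-tax q = 219.8; deadweight loss = $109.35.
Difference: $101.25 vs $109.35 → market B is larger by $8.1.

Market B, by $8.1.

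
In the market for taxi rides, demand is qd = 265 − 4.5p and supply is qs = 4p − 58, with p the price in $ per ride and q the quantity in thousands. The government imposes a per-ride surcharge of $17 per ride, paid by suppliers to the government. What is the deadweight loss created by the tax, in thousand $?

Without the tax, 265 − 4.5p = 4p − 58 gives 8.5p = 323, so p* = $38 and q* = 94.
With the tax collected from suppliers, supply shifts: qs = 4(p − 17) − 58.
New equilibrium: buyers pay $46, suppliers receive $29, q = 58. (Wedge: pb − ps = 17.)
Quantity falls by |ΔQ| = |94 − 58| = 36.
DWL = ½ · t · |ΔQ| = ½ · 17 · 36 = $306.

Deadweight loss = $306 thousand.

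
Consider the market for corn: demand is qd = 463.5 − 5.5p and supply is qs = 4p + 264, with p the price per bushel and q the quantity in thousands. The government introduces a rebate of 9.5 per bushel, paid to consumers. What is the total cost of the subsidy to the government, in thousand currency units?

Government outlay = 3515 thousand.

Before the subsidy: set 463.5 − 5.5p = 4p + 264 → p* = 21, q* = 348.
With a per-unit subsidy paid to consumers, each effectively pays p − 9.5, so demand becomes qd = 463.5 − 5.5(p − 9.5).
Solving gives q = 370 with consumers paying 17 and sellers receiving 26.5 (the 9.5 wedge).
Outlay = t · Q = 9.5 · 370 = 3515.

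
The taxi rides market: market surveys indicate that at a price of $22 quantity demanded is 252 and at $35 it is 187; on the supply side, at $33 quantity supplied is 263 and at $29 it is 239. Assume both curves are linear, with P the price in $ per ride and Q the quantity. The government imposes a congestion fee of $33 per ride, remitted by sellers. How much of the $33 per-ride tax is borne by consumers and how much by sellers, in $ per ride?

Demand slope: (187 − 252)/(35 − 22) = -5, so Qd = 362 − 5P.
Supply slope: (239 − 263)/(29 − 33) = 6, so Qs = 6P + 65.
Without the tax, 362 − 5P = 6P + 65 gives 11P = 297, so P* = $27 and Q* = 227.
With the tax collected from sellers, supply shifts: Qs = 6(P − 33) + 65.
Solving gives Q = 137 with consumers paying $45 and sellers receiving $12 (the $33 wedge).
Burden on consumers: $18; on sellers: $15. (They sum to $33.)

Consumers bear $18 per ride; sellers bear $15 per ride.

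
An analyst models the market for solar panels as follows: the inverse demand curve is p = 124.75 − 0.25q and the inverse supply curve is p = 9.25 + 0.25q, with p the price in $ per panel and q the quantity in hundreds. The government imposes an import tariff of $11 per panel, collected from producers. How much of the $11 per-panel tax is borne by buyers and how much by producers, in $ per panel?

Buyers bear $5.5 per panel; producers bear $5.5 per panel.

Rewrite in direct form: qd = 499 − 4p and qs = 4p − 37.
Without the tax, 499 − 4p = 4p − 37 gives 8p = 536, so p* = $67 and q* = 231.
With the tax collected from producers, supply shifts: qs = 4(p − 11) − 37.
New equilibrium: buyers pay $72.5, producers receive $61.5, q = 209. (Wedge: pb − ps = 11.)
Burden on buyers: $5.5; on producers: $5.5. (They sum to $11.)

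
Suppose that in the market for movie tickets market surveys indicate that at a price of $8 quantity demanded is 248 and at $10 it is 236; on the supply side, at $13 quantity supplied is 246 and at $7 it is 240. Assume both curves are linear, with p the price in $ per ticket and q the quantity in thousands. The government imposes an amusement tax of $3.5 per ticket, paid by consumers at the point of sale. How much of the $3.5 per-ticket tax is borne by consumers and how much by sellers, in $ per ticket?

Demand slope: (236 − 248)/(10 − 8) = -6, so qd = 296 − 6p.
Supply slope: (240 − 246)/(7 − 13) = 1, so qs = p + 233.
Without the tax, 296 − 6p = p + 233 gives 7p = 63, so p* = $9 and q* = 242.
With the tax collected from consumers, demand (in seller-price terms) shifts: qd = 296 − 6(p + 3.5).
Solving gives q = 239 with consumers paying $9.5 and sellers receiving $6 (the $3.5 wedge).
Burden on consumers: $0.5; on sellers: $3. (They sum to $3.5.)

Consumers bear $0.5 per ticket; sellers bear $3 per ticket.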